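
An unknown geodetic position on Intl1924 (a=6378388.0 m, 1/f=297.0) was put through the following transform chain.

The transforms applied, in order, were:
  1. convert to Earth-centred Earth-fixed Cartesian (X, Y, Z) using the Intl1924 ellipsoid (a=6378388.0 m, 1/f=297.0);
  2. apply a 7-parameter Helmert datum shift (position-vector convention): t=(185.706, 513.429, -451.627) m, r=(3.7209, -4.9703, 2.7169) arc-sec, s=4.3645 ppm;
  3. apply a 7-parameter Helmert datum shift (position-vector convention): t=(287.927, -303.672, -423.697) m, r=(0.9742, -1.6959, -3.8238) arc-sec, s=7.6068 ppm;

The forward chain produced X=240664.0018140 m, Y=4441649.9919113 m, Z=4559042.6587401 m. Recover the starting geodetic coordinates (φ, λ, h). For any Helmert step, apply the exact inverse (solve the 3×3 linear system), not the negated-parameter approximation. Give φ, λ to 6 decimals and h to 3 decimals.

φ=45.903962°, λ=86.902979°, h=2570.052 m

start: X=240664.0018, Y=4441649.9919, Z=4559042.6587 m
→ Helmert⁻¹: X=240329.3874, Y=4441945.8648, Z=4559408.7175
→ Helmert⁻¹: X=240311.0113, Y=4441492.1412, Z=4559754.5304
→ geod (Bowring, a=6378388.000): φ=45.90396200°, λ=86.90297900°, h=2570.0520 m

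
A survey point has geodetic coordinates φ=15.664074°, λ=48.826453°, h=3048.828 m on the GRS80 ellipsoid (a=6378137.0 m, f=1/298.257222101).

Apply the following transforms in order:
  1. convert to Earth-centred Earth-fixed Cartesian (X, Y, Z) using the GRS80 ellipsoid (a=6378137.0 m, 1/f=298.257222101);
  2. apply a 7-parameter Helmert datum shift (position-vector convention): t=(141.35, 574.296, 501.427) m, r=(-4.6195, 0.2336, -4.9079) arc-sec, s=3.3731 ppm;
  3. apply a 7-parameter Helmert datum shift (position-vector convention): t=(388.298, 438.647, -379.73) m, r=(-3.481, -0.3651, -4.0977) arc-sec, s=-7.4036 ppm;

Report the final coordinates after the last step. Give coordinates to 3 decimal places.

X=4046683.722 m, Y=4626866.265 m, Z=1711724.486 m

start: φ=15.664074°, λ=48.826453°, h=3048.828 m
→ ECEF (a=6378137.000, f=1/298.257222101): X=4045969.4933, Y=4625981.3922, Z=1711788.7935
→ Helmert 7p (PV): X=4046236.5012, Y=4626513.3586, Z=1712187.8086
→ Helmert 7p (PV): X=4046683.7224, Y=4626866.2652, Z=1711724.4862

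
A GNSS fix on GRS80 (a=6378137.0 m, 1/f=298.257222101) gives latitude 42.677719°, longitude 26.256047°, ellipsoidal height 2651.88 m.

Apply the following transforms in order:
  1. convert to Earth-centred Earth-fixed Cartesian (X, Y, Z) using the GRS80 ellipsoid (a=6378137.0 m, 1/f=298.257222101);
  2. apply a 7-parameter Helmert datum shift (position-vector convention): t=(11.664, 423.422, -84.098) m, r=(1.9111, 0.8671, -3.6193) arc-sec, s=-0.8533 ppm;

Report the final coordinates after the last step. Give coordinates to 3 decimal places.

start: φ=42.677719°, λ=26.256047°, h=2651.880 m
→ ECEF (a=6378137.000, f=1/298.257222101): X=4213509.5234, Y=2078425.8180, Z=4303046.8931
→ Helmert 7p (PV): X=4213572.1510, Y=2078733.6638, Z=4302960.6676

X=4213572.151 m, Y=2078733.664 m, Z=4302960.668 m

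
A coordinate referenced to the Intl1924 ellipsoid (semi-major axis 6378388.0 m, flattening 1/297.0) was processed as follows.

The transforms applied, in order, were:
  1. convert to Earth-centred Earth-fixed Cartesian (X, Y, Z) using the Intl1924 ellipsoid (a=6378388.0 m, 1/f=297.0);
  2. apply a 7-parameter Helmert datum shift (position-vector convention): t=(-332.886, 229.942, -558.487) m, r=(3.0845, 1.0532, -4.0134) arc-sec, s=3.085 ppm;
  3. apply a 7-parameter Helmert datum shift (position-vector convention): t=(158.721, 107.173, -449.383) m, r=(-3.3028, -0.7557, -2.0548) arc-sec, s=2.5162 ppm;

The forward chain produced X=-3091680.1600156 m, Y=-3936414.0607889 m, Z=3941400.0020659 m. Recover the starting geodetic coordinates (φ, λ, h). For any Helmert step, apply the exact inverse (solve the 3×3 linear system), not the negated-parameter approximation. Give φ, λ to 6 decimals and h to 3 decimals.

φ=38.412155°, λ=-128.140661°, h=1479.775 m

start: X=-3091680.1600, Y=-3936414.0608, Z=3941400.0021 m
→ Helmert⁻¹: X=-3091777.4434, Y=-3936605.2465, Z=3941787.7595
→ Helmert⁻¹: X=-3091378.5495, Y=-3936824.2393, Z=3942377.1712
→ geod (Bowring, a=6378388.000): φ=38.41215500°, λ=-128.14066100°, h=1479.7750 m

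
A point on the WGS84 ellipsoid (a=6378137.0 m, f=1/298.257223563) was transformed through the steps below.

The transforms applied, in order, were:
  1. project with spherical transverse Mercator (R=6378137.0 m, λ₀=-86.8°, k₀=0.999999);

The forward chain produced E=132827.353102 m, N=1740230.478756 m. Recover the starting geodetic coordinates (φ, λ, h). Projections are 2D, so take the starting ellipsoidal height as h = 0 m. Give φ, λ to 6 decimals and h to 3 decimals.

φ=15.629296°, λ=-85.561060°, h=0.000 m

start: E=132827.3531, N=1740230.4788 m
→ tm⁻¹: φ=15.62929600°, λ=-85.56106000°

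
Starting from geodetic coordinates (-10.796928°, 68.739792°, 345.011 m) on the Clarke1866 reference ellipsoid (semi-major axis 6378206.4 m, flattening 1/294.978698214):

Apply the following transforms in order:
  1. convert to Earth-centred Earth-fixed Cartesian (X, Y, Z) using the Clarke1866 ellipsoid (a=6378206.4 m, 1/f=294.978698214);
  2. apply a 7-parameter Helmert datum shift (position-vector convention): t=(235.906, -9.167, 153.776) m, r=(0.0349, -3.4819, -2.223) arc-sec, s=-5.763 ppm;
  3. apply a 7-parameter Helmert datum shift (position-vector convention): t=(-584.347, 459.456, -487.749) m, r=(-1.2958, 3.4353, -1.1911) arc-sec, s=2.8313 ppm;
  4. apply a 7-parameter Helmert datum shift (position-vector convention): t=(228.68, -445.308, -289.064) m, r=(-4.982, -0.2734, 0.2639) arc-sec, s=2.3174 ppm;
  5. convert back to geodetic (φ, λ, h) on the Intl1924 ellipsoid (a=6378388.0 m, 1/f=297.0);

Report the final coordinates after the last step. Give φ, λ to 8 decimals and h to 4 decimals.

start: φ=-10.796928°, λ=68.739792°, h=345.011 m
→ ECEF (a=6378206.400, f=1/294.978698214): X=2272214.2501, Y=5839908.8954, Z=-1186939.0407
→ Helmert 7p (PV): X=2272520.0364, Y=5839841.7854, Z=-1186739.0798
→ Helmert 7p (PV): X=2271956.0815, Y=5840297.1974, Z=-1187304.7246
→ Helmert 7p (PV): X=2272184.1281, Y=5839839.6529, Z=-1187734.5921
→ geod (Bowring, a=6378388.000): φ=-10.80363428°, λ=68.73981911°, h=233.2415 m

φ=-10.80363428°, λ=68.73981911°, h=233.2415 m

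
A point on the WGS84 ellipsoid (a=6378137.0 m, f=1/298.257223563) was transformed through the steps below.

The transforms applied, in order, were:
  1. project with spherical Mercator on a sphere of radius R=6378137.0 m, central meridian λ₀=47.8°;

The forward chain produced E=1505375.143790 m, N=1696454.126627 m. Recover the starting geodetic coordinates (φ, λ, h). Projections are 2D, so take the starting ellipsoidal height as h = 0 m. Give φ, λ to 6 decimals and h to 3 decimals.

φ=15.062934°, λ=61.323015°, h=0.000 m

start: E=1505375.1438, N=1696454.1266 m
→ merc⁻¹: φ=15.06293400°, λ=61.32301500°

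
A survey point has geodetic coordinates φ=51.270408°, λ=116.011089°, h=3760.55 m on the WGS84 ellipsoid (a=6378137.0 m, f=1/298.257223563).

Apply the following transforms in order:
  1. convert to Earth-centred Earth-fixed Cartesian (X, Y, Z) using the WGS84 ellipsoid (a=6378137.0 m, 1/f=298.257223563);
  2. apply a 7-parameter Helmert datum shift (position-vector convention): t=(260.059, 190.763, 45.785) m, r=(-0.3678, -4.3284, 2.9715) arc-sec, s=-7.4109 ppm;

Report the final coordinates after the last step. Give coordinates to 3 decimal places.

start: φ=51.270408°, λ=116.011089°, h=3760.550 m
→ ECEF (a=6378137.000, f=1/298.257223563): X=-1754601.3083, Y=3595699.3910, Z=4955354.9369
→ Helmert 7p (PV): X=-1754484.0320, Y=3595847.0657, Z=4955320.7672

X=-1754484.032 m, Y=3595847.066 m, Z=4955320.767 m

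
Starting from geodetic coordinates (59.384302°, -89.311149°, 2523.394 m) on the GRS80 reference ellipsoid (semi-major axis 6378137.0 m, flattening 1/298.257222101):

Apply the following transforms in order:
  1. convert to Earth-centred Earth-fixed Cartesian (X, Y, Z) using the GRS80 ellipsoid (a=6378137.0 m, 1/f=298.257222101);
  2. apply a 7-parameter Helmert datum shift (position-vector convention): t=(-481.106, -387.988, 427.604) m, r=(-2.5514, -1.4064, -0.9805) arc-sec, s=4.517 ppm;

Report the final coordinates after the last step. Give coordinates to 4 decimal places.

X=38630.6576 m, Y=-3257707.4544 m, Z=5468526.5867 m

start: φ=59.384302°, λ=-89.311149°, h=2523.394 m
→ ECEF (a=6378137.000, f=1/298.257222101): X=39164.3545, Y=-3257372.2040, Z=5468033.7242
→ Helmert 7p (PV): X=38630.6576, Y=-3257707.4544, Z=5468526.5867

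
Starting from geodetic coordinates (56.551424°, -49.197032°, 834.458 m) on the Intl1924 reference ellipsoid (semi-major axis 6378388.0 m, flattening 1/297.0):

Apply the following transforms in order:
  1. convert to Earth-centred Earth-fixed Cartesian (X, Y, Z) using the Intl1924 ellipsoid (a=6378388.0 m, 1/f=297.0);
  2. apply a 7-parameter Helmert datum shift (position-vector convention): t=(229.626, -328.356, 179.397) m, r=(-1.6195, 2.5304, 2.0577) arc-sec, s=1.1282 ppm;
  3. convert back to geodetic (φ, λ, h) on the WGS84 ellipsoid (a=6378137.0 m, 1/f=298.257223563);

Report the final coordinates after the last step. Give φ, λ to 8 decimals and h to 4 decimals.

start: φ=56.551424°, λ=-49.197032°, h=834.458 m
→ ECEF (a=6378388.000, f=1/297.0): X=2303059.7815, Y=-2667841.0316, Z=5299337.0998
→ Helmert 7p (PV): X=2303383.6311, Y=-2668107.8140, Z=5299515.1690
→ geod (Bowring, a=6378137.000): φ=56.54845143°, λ=-49.19588099°, h=1398.4527 m

φ=56.54845143°, λ=-49.19588099°, h=1398.4527 m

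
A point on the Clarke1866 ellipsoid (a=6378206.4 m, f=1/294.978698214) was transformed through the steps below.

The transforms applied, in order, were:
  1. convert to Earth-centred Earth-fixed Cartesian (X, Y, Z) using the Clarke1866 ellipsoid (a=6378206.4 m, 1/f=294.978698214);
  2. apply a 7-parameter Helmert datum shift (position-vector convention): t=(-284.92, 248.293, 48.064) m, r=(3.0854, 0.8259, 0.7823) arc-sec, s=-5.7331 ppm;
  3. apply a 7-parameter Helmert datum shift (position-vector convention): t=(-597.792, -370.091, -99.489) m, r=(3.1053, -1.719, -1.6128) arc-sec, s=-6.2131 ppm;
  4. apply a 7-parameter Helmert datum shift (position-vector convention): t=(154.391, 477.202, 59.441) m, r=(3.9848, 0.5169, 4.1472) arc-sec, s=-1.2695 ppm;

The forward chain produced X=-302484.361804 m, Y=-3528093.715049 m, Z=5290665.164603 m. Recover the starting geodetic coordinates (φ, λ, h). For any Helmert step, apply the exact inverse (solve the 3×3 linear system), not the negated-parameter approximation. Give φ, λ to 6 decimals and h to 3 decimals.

φ=56.385789°, λ=-94.889217°, h=3314.197 m

start: X=-302484.3618, Y=-3528093.7150, Z=5290665.1646 m
→ Helmert⁻¹: X=-302723.3395, Y=-3528467.1001, Z=5290679.8474
→ Helmert⁻¹: X=-302055.7448, Y=-3528041.6378, Z=5290867.8404
→ Helmert⁻¹: X=-301807.1216, Y=-3528229.8707, Z=5290901.6777
→ geod (Bowring, a=6378206.400): φ=56.38578900°, λ=-94.88921700°, h=3314.1970 m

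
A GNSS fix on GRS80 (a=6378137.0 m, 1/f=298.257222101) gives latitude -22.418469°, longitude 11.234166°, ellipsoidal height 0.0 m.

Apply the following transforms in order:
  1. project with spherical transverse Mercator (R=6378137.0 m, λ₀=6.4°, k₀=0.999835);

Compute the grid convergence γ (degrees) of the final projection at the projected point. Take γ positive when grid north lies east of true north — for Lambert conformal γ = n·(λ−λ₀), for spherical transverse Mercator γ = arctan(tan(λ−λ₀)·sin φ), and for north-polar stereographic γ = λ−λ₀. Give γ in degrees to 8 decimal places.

start: φ=-22.418469°, λ=11.234166°, h=0.000 m
→ into tm (λ₀=6.4°): φ=-22.41846900°, λ−λ₀=4.83416600°
convergence γ = -1.84734478°

-1.84734478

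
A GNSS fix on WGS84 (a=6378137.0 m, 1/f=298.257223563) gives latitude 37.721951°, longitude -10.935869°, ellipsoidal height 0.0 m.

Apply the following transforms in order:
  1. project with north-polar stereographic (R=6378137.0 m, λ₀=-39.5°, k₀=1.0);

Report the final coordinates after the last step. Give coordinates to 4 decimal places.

E=2993175.0688 m, N=-5498058.2546 m

start: φ=37.721951°, λ=-10.935869°, h=0.000 m
→ stereo (R=6378137.0, λ₀=-39.5°): E=2993175.0688, N=-5498058.2546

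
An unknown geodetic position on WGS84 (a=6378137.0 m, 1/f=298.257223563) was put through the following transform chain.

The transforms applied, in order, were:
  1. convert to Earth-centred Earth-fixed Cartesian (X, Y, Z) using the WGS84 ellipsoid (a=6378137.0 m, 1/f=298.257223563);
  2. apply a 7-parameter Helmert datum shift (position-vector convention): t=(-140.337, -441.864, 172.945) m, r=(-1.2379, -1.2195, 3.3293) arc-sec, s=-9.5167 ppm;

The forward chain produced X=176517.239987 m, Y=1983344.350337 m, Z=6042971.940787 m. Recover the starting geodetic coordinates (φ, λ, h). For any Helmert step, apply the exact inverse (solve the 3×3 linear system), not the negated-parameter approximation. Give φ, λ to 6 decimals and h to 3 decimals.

φ=71.872728°, λ=84.909152°, h=3771.866 m

start: X=176517.2400, Y=1983344.3503, Z=6042971.9408 m
→ Helmert⁻¹: X=176727.0052, Y=1983765.9748, Z=6042867.3646
→ geod (Bowring, a=6378137.000): φ=71.87272800°, λ=84.90915200°, h=3771.8660 m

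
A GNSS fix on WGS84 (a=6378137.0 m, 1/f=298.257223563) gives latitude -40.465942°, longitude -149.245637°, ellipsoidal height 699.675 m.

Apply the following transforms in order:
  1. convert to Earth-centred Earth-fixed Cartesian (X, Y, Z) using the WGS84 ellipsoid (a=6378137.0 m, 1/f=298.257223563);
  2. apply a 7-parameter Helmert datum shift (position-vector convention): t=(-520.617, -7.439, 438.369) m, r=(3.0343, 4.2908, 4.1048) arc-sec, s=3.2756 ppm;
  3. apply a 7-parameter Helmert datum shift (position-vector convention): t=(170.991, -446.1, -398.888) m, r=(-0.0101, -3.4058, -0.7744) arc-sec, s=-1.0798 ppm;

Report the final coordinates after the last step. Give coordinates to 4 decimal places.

X=-4176709.9171 m, Y=-2485577.8342 m, Z=-4117925.5281 m

start: φ=-40.465942°, λ=-149.245637°, h=699.675 m
→ ECEF (a=6378137.000, f=1/298.257223563): X=-4176373.5698, Y=-2485111.7839, Z=-4117937.4404
→ Helmert 7p (PV): X=-4176944.0747, Y=-2485149.8979, Z=-4117462.2391
→ Helmert 7p (PV): X=-4176709.9171, Y=-2485577.8342, Z=-4117925.5281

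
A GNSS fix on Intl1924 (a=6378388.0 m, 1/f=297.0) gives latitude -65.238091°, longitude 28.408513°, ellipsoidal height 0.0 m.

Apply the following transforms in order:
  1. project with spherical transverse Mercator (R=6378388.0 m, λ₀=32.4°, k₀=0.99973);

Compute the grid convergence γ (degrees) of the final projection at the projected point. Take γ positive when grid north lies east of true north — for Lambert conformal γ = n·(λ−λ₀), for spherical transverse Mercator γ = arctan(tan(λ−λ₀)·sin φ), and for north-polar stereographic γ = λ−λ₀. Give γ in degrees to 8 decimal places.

start: φ=-65.238091°, λ=28.408513°, h=0.000 m
→ into tm (λ₀=32.4°): φ=-65.23809100°, λ−λ₀=-3.99148700°
convergence γ = 3.62552243°

3.62552243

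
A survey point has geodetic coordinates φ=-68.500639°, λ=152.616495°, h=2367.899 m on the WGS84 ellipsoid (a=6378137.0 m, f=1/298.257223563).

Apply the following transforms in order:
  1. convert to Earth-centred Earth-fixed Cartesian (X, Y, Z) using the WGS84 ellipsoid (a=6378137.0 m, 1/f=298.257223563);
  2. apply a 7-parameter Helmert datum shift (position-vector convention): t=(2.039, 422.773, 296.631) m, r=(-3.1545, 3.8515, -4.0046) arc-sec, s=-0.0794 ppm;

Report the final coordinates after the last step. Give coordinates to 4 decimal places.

start: φ=-68.500639°, λ=152.616495°, h=2367.899 m
→ ECEF (a=6378137.000, f=1/298.257223563): X=-2082414.8165, Y=1078660.8366, Z=-5913988.0304
→ Helmert 7p (PV): X=-2082502.0997, Y=1079033.5085, Z=-5913668.5421

X=-2082502.0997 m, Y=1079033.5085 m, Z=-5913668.5421 m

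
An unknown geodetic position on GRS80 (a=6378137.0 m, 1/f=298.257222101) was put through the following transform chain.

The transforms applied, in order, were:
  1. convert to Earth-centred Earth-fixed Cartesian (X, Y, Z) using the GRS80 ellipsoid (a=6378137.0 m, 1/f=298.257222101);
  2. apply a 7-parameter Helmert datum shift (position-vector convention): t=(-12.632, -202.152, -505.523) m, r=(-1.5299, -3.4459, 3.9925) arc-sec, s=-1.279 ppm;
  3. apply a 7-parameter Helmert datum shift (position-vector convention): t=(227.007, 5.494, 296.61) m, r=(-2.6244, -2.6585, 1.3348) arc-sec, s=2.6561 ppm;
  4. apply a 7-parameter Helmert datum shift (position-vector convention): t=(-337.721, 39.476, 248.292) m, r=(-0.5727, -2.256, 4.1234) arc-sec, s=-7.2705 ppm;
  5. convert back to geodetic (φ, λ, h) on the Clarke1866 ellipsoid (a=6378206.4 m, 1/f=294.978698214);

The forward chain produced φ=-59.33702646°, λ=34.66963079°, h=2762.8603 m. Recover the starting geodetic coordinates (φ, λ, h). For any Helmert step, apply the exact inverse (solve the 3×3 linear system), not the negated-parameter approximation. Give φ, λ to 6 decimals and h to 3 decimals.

φ=-59.335016°, λ=34.672066°, h=2825.490 m

start: φ=-59.337026°, λ=34.669631°, h=2762.860 m
→ ECEF (a=6378206.400, f=1/294.978698214): X=2683137.2066, Y=1855788.9969, Z=-5465356.4210
→ Helmert⁻¹: X=2683471.7552, Y=1855724.5440, Z=-5465668.6487
→ Helmert⁻¹: X=2683179.1809, Y=1855766.3033, Z=-5465961.7117
→ Helmert⁻¹: X=2683139.8614, Y=1855959.4322, Z=-5465494.2381
→ geod (Bowring, a=6378137.000): φ=-59.33501600°, λ=34.67206600°, h=2825.4900 m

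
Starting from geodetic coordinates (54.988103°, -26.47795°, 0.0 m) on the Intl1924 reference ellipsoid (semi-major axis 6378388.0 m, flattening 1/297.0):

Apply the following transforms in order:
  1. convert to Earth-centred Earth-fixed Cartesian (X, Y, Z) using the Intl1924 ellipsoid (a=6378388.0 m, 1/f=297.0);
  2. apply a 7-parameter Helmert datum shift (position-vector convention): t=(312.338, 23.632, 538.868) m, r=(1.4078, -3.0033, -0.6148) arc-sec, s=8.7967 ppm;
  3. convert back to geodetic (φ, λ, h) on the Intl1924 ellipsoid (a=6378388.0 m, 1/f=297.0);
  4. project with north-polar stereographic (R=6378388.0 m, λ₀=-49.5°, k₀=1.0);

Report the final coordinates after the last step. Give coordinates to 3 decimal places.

start: φ=54.988103°, λ=-26.477950°, h=0.000 m
→ ECEF (a=6378388.000, f=1/297.0): X=3283121.4222, Y=-1635326.6838, Z=5200729.8663
→ Helmert 7p (PV): X=3283382.0411, Y=-1635362.7195, Z=5201351.1261
→ geod (Bowring, a=6378388.000): φ=54.98947018°, λ=-26.47663883°, h=651.8972 m
→ stereo (R=6378388.0, λ₀=-49.5°): E=1573610.7132, N=-3702996.0004

E=1573610.713 m, N=-3702996.000 m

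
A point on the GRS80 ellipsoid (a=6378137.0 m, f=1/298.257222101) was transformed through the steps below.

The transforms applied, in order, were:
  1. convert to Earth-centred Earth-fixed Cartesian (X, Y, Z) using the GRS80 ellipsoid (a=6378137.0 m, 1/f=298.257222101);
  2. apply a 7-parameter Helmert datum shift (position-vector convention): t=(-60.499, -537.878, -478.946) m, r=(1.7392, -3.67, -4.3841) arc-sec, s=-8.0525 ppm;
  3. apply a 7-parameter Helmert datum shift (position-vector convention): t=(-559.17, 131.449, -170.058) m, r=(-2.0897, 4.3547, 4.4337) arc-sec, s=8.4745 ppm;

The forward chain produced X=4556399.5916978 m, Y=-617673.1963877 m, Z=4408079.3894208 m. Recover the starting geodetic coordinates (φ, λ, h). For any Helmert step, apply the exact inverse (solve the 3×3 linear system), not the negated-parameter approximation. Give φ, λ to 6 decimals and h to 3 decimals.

φ=43.984558°, λ=-7.714127°, h=2712.006 m

start: X=4556399.5917, Y=-617673.1964, Z=4408079.3894 m
→ Helmert⁻¹: X=4556813.7924, Y=-617942.0206, Z=4408302.0338
→ Helmert⁻¹: X=4557002.5492, Y=-617275.0825, Z=4408740.6054
→ geod (Bowring, a=6378137.000): φ=43.98455800°, λ=-7.71412700°, h=2712.0060 m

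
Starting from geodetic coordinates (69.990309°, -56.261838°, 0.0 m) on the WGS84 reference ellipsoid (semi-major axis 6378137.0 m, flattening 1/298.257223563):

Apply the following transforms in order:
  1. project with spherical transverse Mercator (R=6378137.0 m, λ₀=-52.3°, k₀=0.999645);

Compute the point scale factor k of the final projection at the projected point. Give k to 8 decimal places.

0.99992449

start: φ=69.990309°, λ=-56.261838°, h=0.000 m
→ into tm (λ₀=-52.3°): φ=69.99030900°, λ−λ₀=-3.96183800°
scale k = 0.99992449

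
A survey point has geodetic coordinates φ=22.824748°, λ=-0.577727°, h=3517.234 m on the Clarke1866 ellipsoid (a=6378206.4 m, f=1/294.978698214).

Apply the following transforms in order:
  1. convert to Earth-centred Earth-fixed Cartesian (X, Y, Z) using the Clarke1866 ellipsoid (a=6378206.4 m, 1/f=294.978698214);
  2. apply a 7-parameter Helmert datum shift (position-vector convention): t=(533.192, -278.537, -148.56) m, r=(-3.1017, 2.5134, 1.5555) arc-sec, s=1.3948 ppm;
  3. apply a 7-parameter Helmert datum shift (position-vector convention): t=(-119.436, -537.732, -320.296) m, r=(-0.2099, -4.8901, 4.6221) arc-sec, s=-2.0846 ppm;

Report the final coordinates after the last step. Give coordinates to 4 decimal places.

X=5885087.2340 m, Y=-59939.3576 m, Z=2459661.9410 m

start: φ=22.824748°, λ=-0.577727°, h=3517.234 m
→ ECEF (a=6378206.400, f=1/294.978698214): X=5884704.0978, Y=-59338.8849, Z=2460063.7205
→ Helmert 7p (PV): X=5885275.9220, Y=-59536.1333, Z=2459847.7771
→ Helmert 7p (PV): X=5885087.2340, Y=-59939.3576, Z=2459661.9410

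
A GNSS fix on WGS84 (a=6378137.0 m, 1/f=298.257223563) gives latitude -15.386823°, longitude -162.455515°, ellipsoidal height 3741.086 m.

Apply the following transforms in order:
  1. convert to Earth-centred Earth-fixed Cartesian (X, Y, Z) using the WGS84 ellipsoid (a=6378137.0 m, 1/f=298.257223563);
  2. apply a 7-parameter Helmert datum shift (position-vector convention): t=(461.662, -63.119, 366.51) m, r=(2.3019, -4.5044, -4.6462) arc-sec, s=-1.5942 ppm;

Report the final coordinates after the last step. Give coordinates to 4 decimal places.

start: φ=-15.386823°, λ=-162.455515°, h=3741.086 m
→ ECEF (a=6378137.000, f=1/298.257223563): X=-5868287.2314, Y=-1855274.2262, Z=-1682398.8118
→ Helmert 7p (PV): X=-5867821.2648, Y=-1855183.4267, Z=-1682178.4755

X=-5867821.2648 m, Y=-1855183.4267 m, Z=-1682178.4755 m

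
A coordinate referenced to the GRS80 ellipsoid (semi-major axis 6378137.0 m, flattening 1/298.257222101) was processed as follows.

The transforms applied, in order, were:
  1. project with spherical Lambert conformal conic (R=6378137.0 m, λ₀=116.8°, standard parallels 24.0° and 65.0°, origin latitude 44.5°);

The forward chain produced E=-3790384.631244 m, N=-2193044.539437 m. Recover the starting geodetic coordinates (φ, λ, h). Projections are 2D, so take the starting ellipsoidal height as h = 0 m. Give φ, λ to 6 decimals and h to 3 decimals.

φ=16.586058°, λ=81.947307°, h=0.000 m

start: E=-3790384.6312, N=-2193044.5394 m
→ lcc⁻¹: φ=16.58605800°, λ=81.94730700°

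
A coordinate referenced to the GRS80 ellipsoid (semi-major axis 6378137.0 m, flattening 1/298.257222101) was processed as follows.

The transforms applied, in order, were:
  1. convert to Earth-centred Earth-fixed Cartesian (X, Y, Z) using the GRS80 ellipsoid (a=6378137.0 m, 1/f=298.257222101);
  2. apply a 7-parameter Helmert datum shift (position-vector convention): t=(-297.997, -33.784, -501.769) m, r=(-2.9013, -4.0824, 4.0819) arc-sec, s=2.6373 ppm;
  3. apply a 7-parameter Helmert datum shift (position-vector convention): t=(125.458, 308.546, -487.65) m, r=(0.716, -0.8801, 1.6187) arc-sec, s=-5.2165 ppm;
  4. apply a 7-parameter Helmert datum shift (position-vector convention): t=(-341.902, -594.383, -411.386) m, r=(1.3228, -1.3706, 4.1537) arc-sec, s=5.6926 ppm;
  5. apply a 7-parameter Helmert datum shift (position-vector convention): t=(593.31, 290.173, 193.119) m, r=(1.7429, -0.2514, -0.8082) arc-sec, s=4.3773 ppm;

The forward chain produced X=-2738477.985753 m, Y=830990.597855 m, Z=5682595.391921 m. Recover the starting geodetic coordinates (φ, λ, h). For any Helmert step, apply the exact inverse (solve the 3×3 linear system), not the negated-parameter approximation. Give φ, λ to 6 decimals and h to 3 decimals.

φ=63.430045°, λ=163.115452°, h=2532.143 m

start: X=-2738477.9858, Y=830990.5979, Z=5682595.3919 m
→ Helmert⁻¹: X=-2739055.6353, Y=830734.0713, Z=5682373.7183
→ Helmert⁻¹: X=-2738643.6390, Y=831415.3162, Z=5682765.6206
→ Helmert⁻¹: X=-2738752.6116, Y=831152.3267, Z=5683291.7181
→ Helmert⁻¹: X=-2738318.4493, Y=831158.1605, Z=5683844.3852
→ geod (Bowring, a=6378137.000): φ=63.43004500°, λ=163.11545200°, h=2532.1430 m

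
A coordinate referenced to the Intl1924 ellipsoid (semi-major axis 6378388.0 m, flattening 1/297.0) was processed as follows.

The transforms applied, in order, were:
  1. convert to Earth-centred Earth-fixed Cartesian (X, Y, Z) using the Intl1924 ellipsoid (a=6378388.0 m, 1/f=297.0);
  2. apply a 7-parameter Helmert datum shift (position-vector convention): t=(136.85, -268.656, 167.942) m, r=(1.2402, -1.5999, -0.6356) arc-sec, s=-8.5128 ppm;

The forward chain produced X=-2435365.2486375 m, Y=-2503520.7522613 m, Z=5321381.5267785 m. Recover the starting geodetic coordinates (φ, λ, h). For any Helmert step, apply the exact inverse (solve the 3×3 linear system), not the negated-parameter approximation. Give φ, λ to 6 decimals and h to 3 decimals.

start: X=-2435365.2486, Y=-2503520.7523, Z=5321381.5268 m
→ Helmert⁻¹: X=-2435473.8433, Y=-2503248.9159, Z=5321292.8256
→ geod (Bowring, a=6378388.000): φ=56.89884300°, λ=-134.21376800°, h=1701.5360 m

φ=56.898843°, λ=-134.213768°, h=1701.536 m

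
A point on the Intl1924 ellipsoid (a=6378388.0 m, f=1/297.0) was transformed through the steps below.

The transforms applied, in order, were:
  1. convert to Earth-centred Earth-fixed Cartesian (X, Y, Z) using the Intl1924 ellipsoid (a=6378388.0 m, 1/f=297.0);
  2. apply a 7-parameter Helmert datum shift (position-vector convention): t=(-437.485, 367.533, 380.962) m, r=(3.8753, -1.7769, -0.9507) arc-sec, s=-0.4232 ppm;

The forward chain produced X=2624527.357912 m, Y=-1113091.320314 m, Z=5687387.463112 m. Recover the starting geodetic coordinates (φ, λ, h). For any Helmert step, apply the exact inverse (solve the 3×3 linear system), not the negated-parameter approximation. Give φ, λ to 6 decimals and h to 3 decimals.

φ=63.526179°, λ=-22.983084°, h=576.246 m

start: X=2624527.3579, Y=-1113091.3203, Z=5687387.4631 m
→ Helmert⁻¹: X=2625020.0769, Y=-1113340.3781, Z=5687007.2116
→ geod (Bowring, a=6378388.000): φ=63.52617900°, λ=-22.98308400°, h=576.2460 m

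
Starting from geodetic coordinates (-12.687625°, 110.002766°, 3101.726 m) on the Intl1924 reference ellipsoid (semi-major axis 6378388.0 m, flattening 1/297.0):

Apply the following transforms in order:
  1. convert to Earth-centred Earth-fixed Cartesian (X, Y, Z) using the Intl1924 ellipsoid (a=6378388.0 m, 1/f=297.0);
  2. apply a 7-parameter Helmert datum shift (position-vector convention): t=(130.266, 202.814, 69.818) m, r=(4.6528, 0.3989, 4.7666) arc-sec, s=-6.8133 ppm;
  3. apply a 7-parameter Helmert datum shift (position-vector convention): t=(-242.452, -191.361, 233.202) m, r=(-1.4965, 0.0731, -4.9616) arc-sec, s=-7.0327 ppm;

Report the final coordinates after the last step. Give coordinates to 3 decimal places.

X=-2130011.358 m, Y=5851012.230 m, Z=-1391992.737 m

start: φ=-12.687625°, λ=110.002766°, h=3101.726 m
→ ECEF (a=6378388.000, f=1/297.0): X=-2129931.0116, Y=5851058.4703, Z=-1392409.4408
→ Helmert 7p (PV): X=-2129924.1385, Y=5851203.6077, Z=-1392194.0330
→ Helmert 7p (PV): X=-2130011.3579, Y=5851012.2302, Z=-1391992.7369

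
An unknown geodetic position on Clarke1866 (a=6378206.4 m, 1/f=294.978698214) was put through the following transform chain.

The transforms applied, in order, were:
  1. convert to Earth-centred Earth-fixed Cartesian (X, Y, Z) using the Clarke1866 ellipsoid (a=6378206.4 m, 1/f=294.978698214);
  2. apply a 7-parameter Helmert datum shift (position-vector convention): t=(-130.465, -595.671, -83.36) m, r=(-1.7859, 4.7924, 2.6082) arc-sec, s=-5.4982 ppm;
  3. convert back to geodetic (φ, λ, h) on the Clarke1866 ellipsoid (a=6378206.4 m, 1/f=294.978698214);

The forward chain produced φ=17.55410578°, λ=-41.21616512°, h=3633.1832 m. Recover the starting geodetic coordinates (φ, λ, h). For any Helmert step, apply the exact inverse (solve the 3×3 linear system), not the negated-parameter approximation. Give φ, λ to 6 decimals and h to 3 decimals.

start: φ=17.554106°, λ=-41.216165°, h=3633.183 m
→ ECEF (a=6378206.400, f=1/294.978698214): X=4578462.1235, Y=-4010422.8768, Z=1912370.4966
→ Helmert⁻¹: X=4578522.6213, Y=-4009923.7071, Z=1912536.0310
→ geod (Bowring, a=6378206.400): φ=17.55630300°, λ=-41.21225500°, h=3412.9290 m

φ=17.556303°, λ=-41.212255°, h=3412.929 m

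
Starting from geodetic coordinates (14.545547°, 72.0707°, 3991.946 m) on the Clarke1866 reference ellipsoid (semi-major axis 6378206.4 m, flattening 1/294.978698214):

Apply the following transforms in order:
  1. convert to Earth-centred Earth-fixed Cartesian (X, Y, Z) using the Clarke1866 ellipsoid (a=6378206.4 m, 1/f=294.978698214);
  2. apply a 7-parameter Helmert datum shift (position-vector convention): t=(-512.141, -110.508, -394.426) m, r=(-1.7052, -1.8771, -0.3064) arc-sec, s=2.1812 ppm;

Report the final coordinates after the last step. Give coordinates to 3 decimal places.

X=1901635.979 m, Y=5878800.987 m, Z=1591961.140 m

start: φ=14.545547°, λ=72.070700°, h=3991.946 m
→ ECEF (a=6378206.400, f=1/294.978698214): X=1902149.7296, Y=5878888.3328, Z=1592383.3829
→ Helmert 7p (PV): X=1901635.9791, Y=5878800.9866, Z=1591961.1395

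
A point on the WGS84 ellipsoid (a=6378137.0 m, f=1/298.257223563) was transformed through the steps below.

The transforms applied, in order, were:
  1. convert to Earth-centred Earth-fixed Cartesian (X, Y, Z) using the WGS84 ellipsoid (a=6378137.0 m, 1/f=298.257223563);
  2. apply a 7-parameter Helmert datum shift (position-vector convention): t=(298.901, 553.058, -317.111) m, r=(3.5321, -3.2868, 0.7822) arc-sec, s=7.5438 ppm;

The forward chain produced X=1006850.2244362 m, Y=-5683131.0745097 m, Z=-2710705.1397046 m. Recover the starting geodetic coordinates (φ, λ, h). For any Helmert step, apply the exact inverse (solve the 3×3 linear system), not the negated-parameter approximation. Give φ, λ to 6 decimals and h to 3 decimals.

φ=-25.300627°, λ=-79.958055°, h=2496.756 m

start: X=1006850.2244, Y=-5683131.0745, Z=-2710705.1397 m
→ Helmert⁻¹: X=1006478.9885, Y=-5683691.4843, Z=-2710286.2922
→ geod (Bowring, a=6378137.000): φ=-25.30062700°, λ=-79.95805500°, h=2496.7560 m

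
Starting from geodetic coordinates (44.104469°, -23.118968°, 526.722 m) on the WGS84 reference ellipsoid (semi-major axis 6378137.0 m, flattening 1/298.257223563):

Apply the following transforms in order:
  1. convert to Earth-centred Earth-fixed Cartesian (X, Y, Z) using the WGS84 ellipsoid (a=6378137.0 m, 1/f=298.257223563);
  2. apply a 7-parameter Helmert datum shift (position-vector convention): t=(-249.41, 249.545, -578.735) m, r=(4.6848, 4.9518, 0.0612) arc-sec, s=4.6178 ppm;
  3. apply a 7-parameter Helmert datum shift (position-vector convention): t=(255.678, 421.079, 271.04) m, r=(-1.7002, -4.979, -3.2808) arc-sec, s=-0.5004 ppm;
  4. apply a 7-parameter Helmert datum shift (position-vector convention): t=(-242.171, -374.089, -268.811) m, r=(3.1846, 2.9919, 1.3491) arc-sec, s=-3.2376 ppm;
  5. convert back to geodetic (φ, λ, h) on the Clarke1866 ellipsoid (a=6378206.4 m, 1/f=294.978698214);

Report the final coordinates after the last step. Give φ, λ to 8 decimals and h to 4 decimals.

start: φ=44.104469°, λ=-23.118968°, h=526.722 m
→ ECEF (a=6378137.000, f=1/298.257223563): X=4219345.7307, Y=-1801354.6618, Z=4416800.8569
→ Helmert 7p (PV): X=4219222.3739, Y=-1801212.5004, Z=4416100.3100
→ Helmert 7p (PV): X=4219340.6913, Y=-1800821.2290, Z=4416485.8344
→ Helmert 7p (PV): X=4219160.6997, Y=-1801230.0782, Z=4416113.7192
→ geod (Bowring, a=6378206.400): φ=44.10354053°, λ=-23.11844435°, h=-63.1860 m

φ=44.10354053°, λ=-23.11844435°, h=-63.1860 m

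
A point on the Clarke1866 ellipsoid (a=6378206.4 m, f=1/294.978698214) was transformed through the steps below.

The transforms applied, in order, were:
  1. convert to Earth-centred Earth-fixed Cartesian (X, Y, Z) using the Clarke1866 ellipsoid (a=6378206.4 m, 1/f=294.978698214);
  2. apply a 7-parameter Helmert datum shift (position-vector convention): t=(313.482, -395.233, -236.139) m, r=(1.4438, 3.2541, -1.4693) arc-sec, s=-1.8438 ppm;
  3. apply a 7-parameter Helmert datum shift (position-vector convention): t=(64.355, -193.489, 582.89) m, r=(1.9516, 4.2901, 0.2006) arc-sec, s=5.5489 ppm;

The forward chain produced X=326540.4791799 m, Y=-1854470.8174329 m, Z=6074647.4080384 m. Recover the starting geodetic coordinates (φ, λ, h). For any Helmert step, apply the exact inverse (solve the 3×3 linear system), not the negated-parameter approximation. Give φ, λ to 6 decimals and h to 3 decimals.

φ=72.893385°, λ=-80.027567°, h=783.052 m

start: X=326540.4792, Y=-1854470.8174, Z=6074647.4080 m
→ Helmert⁻¹: X=326346.1751, Y=-1854209.8862, Z=6074055.1454
→ Helmert⁻¹: X=325950.6689, Y=-1853773.2308, Z=6074320.6024
→ geod (Bowring, a=6378206.400): φ=72.89338500°, λ=-80.02756700°, h=783.0520 m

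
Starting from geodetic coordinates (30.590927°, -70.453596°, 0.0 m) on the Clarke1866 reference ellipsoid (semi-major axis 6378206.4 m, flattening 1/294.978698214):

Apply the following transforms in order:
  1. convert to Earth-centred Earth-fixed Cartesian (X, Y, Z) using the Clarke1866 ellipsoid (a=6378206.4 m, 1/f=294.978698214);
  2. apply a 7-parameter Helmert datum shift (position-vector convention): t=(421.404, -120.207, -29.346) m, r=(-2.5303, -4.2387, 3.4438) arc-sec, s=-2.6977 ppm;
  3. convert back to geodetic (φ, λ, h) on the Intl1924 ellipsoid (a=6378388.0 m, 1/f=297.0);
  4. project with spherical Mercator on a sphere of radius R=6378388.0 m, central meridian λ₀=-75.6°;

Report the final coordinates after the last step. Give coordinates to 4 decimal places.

E=573381.1915 m, N=3579684.4371 m

start: φ=30.590927°, λ=-70.453596°, h=0.000 m
→ ECEF (a=6378206.400, f=1/294.978698214): X=1838571.3262, Y=-5178632.1721, Z=3226760.8746
→ Helmert 7p (PV): X=1839007.9234, Y=-5178668.1287, Z=3226824.1333
→ geod (Bowring, a=6378388.000): φ=30.58943580°, λ=-70.44943181°, h=-32.3396 m
→ merc (R=6378388.0, λ₀=-75.6°): E=573381.1915, N=3579684.4371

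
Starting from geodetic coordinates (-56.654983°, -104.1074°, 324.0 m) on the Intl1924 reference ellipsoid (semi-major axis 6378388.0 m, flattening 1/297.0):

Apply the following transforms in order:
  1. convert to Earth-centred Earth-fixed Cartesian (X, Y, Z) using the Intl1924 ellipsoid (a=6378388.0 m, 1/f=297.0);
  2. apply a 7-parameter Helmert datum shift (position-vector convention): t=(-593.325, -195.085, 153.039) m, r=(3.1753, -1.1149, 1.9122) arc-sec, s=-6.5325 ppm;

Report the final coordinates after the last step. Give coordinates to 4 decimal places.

start: φ=-56.654983°, λ=-104.107400°, h=324.000 m
→ ECEF (a=6378388.000, f=1/297.0): X=-856625.0632, Y=-3408504.0873, Z=-5305259.1364
→ Helmert 7p (PV): X=-857152.5178, Y=-3408603.1775, Z=-5305128.5422

X=-857152.5178 m, Y=-3408603.1775 m, Z=-5305128.5422 m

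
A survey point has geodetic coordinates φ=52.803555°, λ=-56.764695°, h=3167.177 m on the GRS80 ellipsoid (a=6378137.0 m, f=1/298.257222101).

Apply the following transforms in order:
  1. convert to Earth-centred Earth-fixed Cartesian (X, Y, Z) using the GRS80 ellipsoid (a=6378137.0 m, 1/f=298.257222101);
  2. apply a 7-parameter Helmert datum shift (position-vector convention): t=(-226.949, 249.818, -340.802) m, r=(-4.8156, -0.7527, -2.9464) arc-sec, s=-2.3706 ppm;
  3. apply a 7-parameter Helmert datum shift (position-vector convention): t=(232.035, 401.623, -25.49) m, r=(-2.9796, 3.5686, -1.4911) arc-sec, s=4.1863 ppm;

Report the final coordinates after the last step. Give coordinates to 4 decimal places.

start: φ=52.803555°, λ=-56.764695°, h=3167.177 m
→ ECEF (a=6378137.000, f=1/298.257222101): X=2118889.3603, Y=-3233651.7889, Z=5059880.0295
→ Helmert 7p (PV): X=2118592.7327, Y=-3233306.4413, Z=5059610.4597
→ Helmert 7p (PV): X=2118897.7999, Y=-3232860.5805, Z=5059616.2036

X=2118897.7999 m, Y=-3232860.5805 m, Z=5059616.2036 m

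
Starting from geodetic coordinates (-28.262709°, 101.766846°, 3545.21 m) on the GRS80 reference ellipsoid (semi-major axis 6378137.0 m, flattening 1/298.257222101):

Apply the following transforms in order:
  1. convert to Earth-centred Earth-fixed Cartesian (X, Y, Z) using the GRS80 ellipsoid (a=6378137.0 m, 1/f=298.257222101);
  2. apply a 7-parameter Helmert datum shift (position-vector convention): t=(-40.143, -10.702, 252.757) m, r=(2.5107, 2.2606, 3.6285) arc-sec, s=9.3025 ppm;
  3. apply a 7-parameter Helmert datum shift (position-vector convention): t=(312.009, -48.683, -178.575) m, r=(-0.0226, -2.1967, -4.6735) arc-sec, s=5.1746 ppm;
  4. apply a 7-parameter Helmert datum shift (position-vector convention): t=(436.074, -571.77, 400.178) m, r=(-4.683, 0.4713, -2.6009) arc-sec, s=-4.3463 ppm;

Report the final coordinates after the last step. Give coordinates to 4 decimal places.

start: φ=-28.262709°, λ=101.766846°, h=3545.210 m
→ ECEF (a=6378137.000, f=1/298.257222101): X=-1147127.5454, Y=5506906.7971, Z=-3003858.5436
→ Helmert 7p (PV): X=-1147308.1567, Y=5506963.7072, Z=-3003554.1259
→ Helmert 7p (PV): X=-1146845.3206, Y=5506969.1870, Z=-3003761.0652
→ Helmert 7p (PV): X=-1146341.6855, Y=5506319.7466, Z=-3003470.2403

X=-1146341.6855 m, Y=5506319.7466 m, Z=-3003470.2403 m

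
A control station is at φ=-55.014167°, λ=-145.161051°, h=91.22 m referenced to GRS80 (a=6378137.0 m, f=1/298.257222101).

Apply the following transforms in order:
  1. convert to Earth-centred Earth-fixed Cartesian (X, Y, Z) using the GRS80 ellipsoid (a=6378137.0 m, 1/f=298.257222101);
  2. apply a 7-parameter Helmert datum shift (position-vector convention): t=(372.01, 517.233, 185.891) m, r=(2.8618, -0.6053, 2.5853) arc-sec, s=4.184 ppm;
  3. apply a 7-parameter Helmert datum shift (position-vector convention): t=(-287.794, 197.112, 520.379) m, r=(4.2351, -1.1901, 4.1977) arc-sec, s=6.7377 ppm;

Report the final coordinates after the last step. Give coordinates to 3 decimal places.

X=-3008214.169 m, Y=-2093141.143 m, Z=-5201811.465 m

start: φ=-55.014167°, λ=-145.161051°, h=91.220 m
→ ECEF (a=6378137.000, f=1/298.257222101): X=-3008379.6608, Y=-2093912.6951, Z=-5202362.6995
→ Helmert 7p (PV): X=-3007978.7261, Y=-2093369.7499, Z=-5202236.4555
→ Helmert 7p (PV): X=-3008214.1686, Y=-2093141.1435, Z=-5201811.4651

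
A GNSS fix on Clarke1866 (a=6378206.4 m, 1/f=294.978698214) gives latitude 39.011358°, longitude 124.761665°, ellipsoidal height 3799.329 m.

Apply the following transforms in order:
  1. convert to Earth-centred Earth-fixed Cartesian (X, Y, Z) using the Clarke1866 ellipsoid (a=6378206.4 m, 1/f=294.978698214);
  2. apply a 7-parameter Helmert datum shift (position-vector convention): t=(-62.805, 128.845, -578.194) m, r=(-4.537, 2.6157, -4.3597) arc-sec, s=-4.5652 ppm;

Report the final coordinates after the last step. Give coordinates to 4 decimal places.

start: φ=39.011358°, λ=124.761665°, h=3799.329 m
→ ECEF (a=6378206.400, f=1/294.978698214): X=-2831213.9883, Y=4079404.4710, Z=3995492.1927
→ Helmert 7p (PV): X=-2831126.9770, Y=4079662.4186, Z=3994841.9315

X=-2831126.9770 m, Y=4079662.4186 m, Z=3994841.9315 m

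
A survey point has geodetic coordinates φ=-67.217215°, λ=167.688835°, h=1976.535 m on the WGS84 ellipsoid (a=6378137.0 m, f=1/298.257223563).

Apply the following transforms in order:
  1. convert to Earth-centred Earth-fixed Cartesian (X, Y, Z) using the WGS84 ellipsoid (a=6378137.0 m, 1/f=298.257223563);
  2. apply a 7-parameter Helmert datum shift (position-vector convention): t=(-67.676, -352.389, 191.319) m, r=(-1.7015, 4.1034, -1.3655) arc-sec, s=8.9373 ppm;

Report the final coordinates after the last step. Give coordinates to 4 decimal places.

X=-2420909.3786 m, Y=527913.6599 m, Z=-5859475.9107 m

start: φ=-67.217215°, λ=167.688835°, h=1976.535 m
→ ECEF (a=6378137.000, f=1/298.257223563): X=-2420706.9933, Y=528293.6392, Z=-5859658.6598
→ Helmert 7p (PV): X=-2420909.3786, Y=527913.6599, Z=-5859475.9107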